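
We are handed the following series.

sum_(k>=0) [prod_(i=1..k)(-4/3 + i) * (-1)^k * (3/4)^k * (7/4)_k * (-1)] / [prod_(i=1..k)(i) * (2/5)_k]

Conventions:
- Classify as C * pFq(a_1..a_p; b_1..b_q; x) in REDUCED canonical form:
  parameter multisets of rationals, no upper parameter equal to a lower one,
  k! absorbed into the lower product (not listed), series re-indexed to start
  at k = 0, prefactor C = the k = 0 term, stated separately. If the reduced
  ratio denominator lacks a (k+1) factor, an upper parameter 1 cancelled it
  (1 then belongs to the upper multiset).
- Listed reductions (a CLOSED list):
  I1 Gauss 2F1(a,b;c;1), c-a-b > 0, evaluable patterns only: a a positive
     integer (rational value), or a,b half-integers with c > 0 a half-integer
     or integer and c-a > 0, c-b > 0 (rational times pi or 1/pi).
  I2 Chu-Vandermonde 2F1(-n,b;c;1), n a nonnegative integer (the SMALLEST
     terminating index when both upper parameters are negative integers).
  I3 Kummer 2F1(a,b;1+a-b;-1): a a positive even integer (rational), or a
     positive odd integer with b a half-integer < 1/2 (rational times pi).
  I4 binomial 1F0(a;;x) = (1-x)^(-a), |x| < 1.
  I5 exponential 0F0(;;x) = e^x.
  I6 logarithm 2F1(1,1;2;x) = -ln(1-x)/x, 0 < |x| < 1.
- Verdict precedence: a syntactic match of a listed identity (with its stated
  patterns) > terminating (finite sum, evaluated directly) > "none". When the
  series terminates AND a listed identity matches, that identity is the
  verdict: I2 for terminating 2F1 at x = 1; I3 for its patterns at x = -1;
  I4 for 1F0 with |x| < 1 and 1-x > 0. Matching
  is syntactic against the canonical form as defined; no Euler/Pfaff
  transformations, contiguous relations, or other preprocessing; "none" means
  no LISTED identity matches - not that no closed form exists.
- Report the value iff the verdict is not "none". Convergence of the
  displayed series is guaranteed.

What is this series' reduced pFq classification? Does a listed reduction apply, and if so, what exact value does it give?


Structural cue: with t_0 = -1, the product of the first k integers (C = -1, x = -3/4) is k!.
Step ratio: r(k) = (-3/4) * (k-1/3) (k+7/4) / [(k+2/5) (k+1)] - poly over poly, x = (-3/4) from leading terms; C = -1 at k = 0.

With C = -1: the canonical form is 2F1(-1/3, 7/4; 2/5; -3/4). Verdict: none. No listed pattern accepts 2F1(-1/3, 7/4; 2/5; -3/4).


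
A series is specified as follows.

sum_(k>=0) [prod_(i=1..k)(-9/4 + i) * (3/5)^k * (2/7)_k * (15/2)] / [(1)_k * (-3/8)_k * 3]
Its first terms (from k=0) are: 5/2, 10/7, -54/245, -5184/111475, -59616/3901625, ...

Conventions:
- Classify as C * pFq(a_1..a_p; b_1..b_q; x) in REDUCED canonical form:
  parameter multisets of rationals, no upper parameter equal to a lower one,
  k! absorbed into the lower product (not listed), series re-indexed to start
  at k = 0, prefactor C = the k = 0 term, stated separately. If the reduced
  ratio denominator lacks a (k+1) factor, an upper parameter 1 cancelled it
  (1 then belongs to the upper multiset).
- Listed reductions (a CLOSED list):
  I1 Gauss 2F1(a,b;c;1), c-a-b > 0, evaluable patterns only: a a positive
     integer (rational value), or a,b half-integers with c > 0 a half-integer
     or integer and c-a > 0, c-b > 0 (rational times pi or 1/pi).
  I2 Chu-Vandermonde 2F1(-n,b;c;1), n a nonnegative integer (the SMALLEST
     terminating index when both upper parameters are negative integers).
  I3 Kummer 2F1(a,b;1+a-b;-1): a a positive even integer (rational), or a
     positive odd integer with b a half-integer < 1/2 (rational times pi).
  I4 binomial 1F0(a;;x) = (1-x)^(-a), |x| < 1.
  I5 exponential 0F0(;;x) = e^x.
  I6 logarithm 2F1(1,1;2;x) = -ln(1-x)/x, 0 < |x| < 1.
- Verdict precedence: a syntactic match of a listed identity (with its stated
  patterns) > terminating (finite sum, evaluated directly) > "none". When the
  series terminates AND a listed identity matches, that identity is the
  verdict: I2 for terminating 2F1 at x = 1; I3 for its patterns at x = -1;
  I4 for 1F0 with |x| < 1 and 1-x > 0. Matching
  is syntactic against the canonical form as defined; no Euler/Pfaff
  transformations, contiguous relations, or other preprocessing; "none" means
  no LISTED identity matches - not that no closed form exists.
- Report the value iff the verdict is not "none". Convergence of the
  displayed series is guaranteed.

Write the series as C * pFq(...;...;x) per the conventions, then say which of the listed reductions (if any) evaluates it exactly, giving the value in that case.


With C = 5/2: the canonical form is 2F1(-5/4, 2/7; -3/8; 3/5). Verdict: none (x = 3/5): each listed identity misses the multisets {-5/4, 2/7} ; {-3/8}.

Key observation: t_0 = 5/2 here, and (1)_k (C = 5/2, x = 3/5) is k! itself.
Consecutive-term ratio: r(k) = (3/5) * (k-5/4) (k+2/7) / [(k-3/8) (k+1)] ; factor over Q: parameters, x = (3/5), and C = 5/2.


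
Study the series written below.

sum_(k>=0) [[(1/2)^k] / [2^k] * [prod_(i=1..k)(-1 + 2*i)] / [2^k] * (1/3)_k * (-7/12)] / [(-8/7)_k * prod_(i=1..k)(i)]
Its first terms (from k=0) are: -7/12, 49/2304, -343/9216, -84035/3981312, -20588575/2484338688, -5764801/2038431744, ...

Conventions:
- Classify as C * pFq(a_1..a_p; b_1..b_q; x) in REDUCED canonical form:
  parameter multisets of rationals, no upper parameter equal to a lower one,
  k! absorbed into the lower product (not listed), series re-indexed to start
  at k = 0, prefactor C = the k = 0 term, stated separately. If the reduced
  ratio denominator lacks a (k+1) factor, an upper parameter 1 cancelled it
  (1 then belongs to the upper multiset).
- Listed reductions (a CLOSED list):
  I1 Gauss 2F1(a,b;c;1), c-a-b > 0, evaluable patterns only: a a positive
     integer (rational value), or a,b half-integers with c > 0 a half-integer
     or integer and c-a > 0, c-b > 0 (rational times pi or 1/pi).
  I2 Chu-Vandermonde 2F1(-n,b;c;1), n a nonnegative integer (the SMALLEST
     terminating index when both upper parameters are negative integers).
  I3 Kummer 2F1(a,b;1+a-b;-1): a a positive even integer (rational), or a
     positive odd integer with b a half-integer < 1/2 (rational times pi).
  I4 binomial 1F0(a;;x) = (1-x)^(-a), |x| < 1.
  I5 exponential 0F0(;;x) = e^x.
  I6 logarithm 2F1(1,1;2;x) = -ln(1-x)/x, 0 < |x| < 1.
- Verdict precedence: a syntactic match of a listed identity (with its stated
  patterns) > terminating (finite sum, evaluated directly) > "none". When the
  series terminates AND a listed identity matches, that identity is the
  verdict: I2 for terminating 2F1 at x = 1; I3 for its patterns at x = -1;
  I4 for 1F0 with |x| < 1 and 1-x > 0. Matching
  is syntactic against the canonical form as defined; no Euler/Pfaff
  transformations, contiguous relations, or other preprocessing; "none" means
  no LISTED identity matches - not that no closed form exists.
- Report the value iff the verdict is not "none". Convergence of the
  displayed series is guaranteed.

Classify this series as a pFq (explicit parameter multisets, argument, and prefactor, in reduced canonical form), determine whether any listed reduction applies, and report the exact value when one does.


x = 1/4 here; the reduced form reads 2F1, upper {1/3, 1/2}, lower {-8/7}, C = -7/12. Verdict: no listed reduction: x = 1/4 and upper {1/3, 1/2} fail every I1-I6 pattern.

Key step: from the first term -7/12: the product of the first k integers (C = -7/12) is k!.
Step ratio: r(k) = (1/4) * (k+1/3) (k+1/2) / [(k-8/7) (k+1)] - rational in k. x = (1/4); t_0 = -7/12; negate the roots.


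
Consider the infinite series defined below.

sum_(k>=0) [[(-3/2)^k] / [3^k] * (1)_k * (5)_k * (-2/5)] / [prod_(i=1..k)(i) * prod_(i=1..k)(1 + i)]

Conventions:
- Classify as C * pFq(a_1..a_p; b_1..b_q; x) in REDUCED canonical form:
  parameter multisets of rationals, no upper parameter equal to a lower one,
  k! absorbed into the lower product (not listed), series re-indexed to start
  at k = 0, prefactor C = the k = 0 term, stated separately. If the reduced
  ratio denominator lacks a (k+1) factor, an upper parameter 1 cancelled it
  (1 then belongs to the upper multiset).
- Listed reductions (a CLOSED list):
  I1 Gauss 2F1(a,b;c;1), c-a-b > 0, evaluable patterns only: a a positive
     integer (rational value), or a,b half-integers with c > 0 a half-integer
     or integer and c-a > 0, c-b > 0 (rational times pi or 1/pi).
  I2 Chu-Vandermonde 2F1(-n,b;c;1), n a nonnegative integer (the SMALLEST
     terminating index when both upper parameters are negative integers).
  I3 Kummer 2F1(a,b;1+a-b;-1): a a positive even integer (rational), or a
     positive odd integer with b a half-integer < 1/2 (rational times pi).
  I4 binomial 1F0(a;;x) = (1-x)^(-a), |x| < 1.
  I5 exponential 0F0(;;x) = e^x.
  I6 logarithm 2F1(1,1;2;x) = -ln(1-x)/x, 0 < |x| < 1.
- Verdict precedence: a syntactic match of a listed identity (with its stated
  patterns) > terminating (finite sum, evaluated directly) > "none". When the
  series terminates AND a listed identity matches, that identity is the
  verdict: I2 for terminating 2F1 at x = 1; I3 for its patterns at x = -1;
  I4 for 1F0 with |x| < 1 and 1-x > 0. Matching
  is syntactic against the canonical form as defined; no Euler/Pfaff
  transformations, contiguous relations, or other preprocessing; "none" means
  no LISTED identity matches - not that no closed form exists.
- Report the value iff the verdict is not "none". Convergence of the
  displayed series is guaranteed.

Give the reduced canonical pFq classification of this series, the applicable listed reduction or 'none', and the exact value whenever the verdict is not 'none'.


The series (x = -1/2) is 2F1: upper {1, 5}, lower {2}, prefactor -2/5. Verdict: none - this 2F1 at x = -1/2 matches no listed pattern, and upper {1, 5} holds no stopper.

Structural cue: with t_0 = -2/5, the product of the first k integers (prefactor -2/5) is k!.
Step ratio: r(k) = (-1/2) * (k+1) (k+5) / [(k+2) (k+1)] - poly over poly, x = (-1/2) from leading terms; C = -2/5 at k = 0.


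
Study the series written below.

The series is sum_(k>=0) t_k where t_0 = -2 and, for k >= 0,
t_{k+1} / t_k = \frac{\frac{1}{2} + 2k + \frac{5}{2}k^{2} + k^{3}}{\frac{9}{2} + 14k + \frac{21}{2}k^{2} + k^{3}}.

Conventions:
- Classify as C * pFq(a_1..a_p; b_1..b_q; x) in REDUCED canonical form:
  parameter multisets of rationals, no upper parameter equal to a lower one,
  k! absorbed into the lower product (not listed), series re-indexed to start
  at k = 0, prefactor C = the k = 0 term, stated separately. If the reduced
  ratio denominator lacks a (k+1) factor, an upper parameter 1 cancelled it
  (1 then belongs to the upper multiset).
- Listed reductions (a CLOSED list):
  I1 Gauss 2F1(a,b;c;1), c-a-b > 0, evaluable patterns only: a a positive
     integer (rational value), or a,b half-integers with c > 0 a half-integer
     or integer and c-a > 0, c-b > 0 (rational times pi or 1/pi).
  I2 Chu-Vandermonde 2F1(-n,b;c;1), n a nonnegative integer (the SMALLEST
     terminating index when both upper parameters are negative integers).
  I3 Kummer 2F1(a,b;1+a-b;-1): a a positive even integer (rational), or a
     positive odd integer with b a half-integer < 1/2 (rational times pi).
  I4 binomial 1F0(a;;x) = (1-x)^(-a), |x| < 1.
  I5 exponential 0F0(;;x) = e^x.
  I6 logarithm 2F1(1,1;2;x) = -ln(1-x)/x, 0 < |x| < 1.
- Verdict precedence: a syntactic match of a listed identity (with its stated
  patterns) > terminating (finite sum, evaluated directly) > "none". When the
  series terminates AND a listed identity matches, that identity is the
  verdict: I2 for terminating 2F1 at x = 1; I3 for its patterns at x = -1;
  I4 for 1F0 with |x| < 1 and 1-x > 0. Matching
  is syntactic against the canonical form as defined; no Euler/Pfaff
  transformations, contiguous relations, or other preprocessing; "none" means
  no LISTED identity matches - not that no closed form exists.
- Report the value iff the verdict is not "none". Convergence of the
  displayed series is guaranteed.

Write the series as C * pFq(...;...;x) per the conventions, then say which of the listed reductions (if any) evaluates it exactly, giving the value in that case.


This is -2 * 2F1(1, 1; 9; 1) in reduced canonical form. Verdict: the Gauss summation I1 applies (x = 1: the Gamma ratio telescopes since c-a-b = 7 > 0 and a = 1 in Z>0). Sum: -\frac{16}{7}.

Key step: with t_0 = -2, the ratio is unreduced: k + 1/2 divides both sides (C = -2, x = 1).
Adjacent-term ratio: r(k) = 1 * (k+1) (k+1) / [(k+9) (k+1)] - rational in k, leading ratio 1; with t_0 = -2, classification follows.


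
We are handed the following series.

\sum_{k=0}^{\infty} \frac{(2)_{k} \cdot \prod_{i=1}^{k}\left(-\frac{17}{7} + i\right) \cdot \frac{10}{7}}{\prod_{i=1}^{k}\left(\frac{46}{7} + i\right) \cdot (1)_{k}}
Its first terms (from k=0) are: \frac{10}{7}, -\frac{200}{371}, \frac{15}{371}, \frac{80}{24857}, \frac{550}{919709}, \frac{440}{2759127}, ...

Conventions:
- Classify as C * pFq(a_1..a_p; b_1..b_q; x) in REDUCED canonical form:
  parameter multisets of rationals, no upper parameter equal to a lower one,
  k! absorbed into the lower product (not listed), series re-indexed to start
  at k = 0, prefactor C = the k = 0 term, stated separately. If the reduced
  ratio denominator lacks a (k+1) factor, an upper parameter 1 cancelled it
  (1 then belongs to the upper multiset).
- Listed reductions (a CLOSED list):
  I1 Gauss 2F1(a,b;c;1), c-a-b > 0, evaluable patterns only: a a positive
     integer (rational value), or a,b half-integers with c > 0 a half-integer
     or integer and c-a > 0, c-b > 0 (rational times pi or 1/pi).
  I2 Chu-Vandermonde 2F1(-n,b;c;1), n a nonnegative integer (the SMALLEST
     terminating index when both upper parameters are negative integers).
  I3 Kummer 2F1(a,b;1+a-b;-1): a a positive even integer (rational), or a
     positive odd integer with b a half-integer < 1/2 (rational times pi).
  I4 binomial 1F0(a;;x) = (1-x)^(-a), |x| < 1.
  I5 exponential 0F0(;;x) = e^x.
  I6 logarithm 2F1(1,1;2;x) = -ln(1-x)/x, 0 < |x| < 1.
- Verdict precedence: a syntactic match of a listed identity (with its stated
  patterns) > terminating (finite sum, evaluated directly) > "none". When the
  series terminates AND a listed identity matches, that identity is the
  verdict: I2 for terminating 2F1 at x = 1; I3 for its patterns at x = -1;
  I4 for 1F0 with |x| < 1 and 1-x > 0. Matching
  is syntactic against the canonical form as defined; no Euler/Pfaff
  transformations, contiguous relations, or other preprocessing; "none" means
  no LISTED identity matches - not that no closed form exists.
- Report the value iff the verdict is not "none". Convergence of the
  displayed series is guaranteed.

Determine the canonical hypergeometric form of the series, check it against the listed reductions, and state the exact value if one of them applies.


Classification (C = \frac{10}{7}): 2F1 with upper {-\frac{10}{7}, 2}, lower {\frac{53}{7}}, argument x = 1. Verdict at x = 1: Gauss's theorem (I1) matches (x = 1: the Gamma ratio telescopes since c-a-b = 7 > 0 and a = 2 in Z>0). Exact value: \frac{4485}{4802}.

First insight: from the first term \frac{10}{7}: (1)_k (C = 10/7) is k! itself.
Consecutive-term ratio: r(k) = 1 * (k-\frac{10}{7}) (k+2) / [(k+\frac{53}{7}) (k+1)] - rational in k. x = 1; t_0 = \frac{10}{7}; negate the roots.


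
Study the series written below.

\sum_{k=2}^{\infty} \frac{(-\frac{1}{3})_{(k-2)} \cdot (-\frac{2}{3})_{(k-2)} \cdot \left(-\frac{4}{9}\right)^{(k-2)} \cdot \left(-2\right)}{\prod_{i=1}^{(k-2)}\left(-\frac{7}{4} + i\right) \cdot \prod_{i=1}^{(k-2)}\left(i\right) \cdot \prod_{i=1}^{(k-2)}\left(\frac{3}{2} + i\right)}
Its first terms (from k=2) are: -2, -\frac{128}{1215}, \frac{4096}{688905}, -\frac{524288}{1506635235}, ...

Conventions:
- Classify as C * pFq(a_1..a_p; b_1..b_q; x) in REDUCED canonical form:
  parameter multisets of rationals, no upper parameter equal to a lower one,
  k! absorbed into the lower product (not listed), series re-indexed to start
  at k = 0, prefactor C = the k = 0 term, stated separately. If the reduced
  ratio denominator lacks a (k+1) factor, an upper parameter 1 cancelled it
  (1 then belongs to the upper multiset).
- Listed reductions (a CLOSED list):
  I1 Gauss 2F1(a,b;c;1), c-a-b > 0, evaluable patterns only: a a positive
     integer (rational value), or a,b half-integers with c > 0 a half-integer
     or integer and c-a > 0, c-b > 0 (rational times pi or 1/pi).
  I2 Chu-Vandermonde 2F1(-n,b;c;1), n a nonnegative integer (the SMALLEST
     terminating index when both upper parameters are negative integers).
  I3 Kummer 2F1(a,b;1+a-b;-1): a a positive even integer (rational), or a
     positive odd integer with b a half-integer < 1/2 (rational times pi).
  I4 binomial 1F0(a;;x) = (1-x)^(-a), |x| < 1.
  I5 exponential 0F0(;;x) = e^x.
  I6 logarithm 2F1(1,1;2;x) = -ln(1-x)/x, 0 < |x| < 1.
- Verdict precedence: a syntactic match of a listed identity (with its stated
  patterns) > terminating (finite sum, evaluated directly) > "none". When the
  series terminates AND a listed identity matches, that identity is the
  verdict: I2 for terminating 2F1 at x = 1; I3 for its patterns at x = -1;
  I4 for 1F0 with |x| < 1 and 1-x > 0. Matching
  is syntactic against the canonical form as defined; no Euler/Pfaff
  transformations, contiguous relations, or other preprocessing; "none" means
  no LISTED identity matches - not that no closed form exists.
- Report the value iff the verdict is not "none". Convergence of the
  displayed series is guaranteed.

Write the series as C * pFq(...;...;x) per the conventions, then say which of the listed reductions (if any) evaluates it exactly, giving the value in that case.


The series (x = -\frac{4}{9}) is 2F2: upper {-\frac{2}{3}, -\frac{1}{3}}, lower {-\frac{3}{4}, \frac{5}{2}}, prefactor -2. Verdict: none. A 2F2 with upper {-\frac{2}{3}, -\frac{1}{3}} fits none of I1-I6 at x = -\frac{4}{9}; the sum runs forever.

The tell: from the first term -2: the product of the first k integers (C = -2) is k!.
Step ratio: r(k) = -\frac{4}{9} * (k-\frac{2}{3}) (k-\frac{1}{3}) / [(k-\frac{3}{4}) (k+\frac{5}{2}) (k+1)] - rational in k, leading ratio -\frac{4}{9}; with t_0 = -2, classification follows.


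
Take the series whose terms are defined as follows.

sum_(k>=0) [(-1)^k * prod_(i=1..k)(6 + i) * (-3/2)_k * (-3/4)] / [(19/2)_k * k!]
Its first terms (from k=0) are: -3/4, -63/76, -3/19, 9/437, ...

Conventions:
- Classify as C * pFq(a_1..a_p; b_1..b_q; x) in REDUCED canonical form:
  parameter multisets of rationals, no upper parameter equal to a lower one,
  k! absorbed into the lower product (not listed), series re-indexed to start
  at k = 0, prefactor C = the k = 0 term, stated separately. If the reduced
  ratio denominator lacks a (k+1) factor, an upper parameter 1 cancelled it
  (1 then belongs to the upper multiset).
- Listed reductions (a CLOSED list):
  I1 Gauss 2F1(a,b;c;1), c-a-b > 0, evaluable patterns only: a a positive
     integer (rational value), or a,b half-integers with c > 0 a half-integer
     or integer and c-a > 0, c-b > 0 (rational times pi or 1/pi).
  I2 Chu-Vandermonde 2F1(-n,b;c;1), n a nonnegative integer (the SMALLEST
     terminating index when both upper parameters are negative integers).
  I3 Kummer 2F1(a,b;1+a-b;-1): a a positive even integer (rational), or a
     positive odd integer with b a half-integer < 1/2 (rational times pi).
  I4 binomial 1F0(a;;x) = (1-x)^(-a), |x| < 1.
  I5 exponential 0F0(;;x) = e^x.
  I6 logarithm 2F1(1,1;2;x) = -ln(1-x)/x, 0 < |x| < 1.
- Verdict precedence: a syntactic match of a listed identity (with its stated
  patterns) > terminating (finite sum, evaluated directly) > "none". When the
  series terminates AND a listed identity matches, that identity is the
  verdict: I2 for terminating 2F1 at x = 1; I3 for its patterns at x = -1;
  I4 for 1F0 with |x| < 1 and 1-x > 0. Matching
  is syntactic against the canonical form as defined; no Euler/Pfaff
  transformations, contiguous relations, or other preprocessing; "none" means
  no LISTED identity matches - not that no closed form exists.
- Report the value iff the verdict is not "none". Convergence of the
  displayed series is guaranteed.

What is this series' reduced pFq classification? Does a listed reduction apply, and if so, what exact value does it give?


Structural cue: t_0 being -3/4, the running product (C = -3/4, x = -1) telescopes to a rising factorial.
Step ratio: r(k) = (-1) * (k-3/2) (k+7) / [(k+19/2) (k+1)] - rational; roots negated = parameters, x = (-1), C = -3/4.

Prefactor -3/4, argument -1: 2F1 with upper {-3/2, 7} over lower {19/2}. Verdict: Kummer (I3) applies (x = -1; c = 19/2 equals 1+a-b for upper {-3/2, 7}: listed pattern). Value: (-2297295/4194304) * pi.


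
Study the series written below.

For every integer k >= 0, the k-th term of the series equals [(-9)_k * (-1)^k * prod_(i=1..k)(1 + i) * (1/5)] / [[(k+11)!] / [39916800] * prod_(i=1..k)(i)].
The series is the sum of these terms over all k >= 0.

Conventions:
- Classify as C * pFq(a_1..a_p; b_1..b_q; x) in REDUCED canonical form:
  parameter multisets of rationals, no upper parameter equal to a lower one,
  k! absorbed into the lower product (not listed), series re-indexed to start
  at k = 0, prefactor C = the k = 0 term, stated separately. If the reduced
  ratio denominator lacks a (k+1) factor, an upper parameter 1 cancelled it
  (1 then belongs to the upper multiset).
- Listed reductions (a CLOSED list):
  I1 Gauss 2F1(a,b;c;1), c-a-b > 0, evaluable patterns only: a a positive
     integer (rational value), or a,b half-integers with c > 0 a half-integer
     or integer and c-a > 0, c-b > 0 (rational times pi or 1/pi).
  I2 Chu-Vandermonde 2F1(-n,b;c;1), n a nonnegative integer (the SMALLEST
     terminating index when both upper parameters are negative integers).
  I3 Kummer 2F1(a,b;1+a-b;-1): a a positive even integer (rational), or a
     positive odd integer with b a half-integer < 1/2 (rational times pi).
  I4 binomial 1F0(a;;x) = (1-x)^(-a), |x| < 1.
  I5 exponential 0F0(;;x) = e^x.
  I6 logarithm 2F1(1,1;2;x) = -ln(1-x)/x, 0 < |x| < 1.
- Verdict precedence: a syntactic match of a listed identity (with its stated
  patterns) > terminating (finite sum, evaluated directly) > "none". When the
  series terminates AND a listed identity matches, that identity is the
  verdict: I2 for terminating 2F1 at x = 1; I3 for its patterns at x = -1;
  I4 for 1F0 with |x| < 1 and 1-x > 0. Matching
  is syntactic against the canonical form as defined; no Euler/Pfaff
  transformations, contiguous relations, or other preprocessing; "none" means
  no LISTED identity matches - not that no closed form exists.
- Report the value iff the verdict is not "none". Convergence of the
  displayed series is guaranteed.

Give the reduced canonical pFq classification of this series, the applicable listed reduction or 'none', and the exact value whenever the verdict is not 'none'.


Classification (C = 1/5): 2F1 with upper {-9, 2}, lower {12}, argument x = -1. Verdict (x = -1): the Kummer evaluation I3 applies (x = -1; c = 12 equals 1+a-b for upper {-9, 2}: listed pattern). Hence: 11/10.

Key step: t_0 being 1/5, the product of the first k integers (C = 1/5, x = -1) is k!.
Adjacent-term ratio: r(k) = (-1) * (k-9) (k+2) / [(k+12) (k+1)] ; factor over Q: parameters, x = (-1), and C = 1/5.


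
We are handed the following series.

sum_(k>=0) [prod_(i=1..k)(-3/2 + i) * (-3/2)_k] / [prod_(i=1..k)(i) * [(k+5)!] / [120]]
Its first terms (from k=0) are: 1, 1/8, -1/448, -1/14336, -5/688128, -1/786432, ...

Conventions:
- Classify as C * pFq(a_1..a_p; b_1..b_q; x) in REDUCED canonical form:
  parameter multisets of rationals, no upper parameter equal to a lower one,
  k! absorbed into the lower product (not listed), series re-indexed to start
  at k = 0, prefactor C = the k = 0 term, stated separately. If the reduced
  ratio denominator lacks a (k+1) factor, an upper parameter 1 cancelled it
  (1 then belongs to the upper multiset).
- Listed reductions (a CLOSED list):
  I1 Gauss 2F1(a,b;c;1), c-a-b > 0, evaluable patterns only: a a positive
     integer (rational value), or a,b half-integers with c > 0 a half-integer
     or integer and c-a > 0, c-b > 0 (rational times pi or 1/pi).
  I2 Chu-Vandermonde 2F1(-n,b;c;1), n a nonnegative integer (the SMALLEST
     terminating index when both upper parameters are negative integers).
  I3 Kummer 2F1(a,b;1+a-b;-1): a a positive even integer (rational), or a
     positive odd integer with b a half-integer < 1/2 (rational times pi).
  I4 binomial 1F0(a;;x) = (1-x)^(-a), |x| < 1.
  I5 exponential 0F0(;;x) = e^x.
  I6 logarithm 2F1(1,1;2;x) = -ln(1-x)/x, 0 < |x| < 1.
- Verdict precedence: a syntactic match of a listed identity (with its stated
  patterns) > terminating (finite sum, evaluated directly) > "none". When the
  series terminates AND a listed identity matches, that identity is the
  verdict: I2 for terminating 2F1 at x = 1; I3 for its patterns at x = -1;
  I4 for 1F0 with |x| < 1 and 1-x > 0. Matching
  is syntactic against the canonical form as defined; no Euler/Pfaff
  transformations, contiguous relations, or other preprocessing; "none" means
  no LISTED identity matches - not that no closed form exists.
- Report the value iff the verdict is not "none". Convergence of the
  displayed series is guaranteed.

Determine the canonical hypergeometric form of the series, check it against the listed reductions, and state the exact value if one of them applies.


Prefactor 1, argument 1: 2F1 with upper {-3/2, -1/2} over lower {6}. Verdict (x = 1): the half-integer Gauss pattern (I1) applies (x = 1; upper {-3/2, -1/2} half-integers, c = 6 in the evaluable pattern). Value: (1048576/297297) / pi.

The tell: from the first term 1: the product of the first k integers (prefactor 1) is k!.
Step ratio: r(k) = 1 * (k-3/2) (k-1/2) / [(k+6) (k+1)] - rational; roots negated = parameters, x = 1, C = 1.


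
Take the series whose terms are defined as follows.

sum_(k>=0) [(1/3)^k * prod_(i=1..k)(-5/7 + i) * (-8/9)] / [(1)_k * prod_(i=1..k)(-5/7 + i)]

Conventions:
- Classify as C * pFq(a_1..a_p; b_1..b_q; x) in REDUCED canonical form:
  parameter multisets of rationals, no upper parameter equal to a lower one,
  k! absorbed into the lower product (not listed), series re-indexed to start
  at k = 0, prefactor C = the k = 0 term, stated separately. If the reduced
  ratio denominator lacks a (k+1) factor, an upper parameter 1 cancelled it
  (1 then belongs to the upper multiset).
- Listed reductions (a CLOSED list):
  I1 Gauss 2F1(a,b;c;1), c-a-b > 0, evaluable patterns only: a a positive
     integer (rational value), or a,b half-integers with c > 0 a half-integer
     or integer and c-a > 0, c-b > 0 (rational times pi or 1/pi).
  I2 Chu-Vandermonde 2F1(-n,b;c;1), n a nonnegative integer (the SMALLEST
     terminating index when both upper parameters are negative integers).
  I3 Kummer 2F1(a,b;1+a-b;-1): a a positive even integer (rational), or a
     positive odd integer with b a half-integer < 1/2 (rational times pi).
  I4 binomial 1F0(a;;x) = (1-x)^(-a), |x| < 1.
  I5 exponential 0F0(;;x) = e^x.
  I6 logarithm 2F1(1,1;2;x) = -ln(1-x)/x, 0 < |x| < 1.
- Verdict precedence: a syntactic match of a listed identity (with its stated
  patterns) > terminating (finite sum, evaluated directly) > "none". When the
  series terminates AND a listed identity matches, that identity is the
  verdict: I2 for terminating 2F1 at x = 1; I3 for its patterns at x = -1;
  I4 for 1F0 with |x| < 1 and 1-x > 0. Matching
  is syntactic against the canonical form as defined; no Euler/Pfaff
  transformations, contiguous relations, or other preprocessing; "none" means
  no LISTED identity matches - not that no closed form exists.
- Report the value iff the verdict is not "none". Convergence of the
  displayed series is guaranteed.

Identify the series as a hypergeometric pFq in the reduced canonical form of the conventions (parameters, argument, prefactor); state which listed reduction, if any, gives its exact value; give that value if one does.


First insight: t_0 = -8/9 here, and the lower running product (prefactor -8/9) is a rising factorial.
Ratio: r(k) = (1/3) * 1 / [(k+1)] - rational in k, leading ratio (1/3); with t_0 = -8/9, classification follows.

With C = -8/9: the canonical form is 0F0(-; -; 1/3). Verdict: the exponential series (I5) fires (the 0F0 exponential series at x = 1/3). Sum: (-8/9) * e^(1/3).


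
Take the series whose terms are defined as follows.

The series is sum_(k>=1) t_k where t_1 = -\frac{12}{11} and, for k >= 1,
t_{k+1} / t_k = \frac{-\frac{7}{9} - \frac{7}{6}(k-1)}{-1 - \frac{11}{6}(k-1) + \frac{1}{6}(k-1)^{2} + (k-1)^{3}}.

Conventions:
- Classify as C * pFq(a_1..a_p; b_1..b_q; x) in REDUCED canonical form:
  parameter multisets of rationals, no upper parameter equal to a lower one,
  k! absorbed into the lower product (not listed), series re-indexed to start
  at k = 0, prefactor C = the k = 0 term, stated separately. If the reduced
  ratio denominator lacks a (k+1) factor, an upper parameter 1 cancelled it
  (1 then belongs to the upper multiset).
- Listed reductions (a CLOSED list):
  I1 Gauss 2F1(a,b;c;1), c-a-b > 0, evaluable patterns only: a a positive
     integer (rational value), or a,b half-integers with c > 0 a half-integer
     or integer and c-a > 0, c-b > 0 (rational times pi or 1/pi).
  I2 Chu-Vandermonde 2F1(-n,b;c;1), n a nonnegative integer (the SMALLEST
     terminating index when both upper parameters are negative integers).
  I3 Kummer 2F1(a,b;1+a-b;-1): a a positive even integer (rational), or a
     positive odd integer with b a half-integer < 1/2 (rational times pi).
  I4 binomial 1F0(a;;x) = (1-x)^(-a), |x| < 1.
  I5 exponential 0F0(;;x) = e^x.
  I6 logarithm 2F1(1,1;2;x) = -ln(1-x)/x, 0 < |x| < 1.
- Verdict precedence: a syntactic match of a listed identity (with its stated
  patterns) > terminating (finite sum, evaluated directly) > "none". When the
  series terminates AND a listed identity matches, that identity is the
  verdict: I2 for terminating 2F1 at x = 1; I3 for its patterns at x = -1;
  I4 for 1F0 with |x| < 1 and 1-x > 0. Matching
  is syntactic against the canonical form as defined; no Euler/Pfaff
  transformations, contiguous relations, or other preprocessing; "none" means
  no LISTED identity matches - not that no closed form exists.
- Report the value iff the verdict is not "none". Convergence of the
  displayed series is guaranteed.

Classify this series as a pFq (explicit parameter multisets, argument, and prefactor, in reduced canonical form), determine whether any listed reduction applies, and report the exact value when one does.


Prefactor -\frac{12}{11}, argument -\frac{7}{6}: 0F1 with upper {-} over lower {-\frac{3}{2}}. Verdict: none (x = -\frac{7}{6}): each listed identity misses the multisets {-} ; {-\frac{3}{2}}.

First insight: t_0 = -\frac{12}{11} here, and the ratio is unreduced: k + 2/3 divides both sides (C = -12/11).
Ratio: r(k) = -\frac{7}{6} * 1 / [(k-\frac{3}{2}) (k+1)] - poly over poly, x = -\frac{7}{6} from leading terms; C = -\frac{12}{11} at k = 0.


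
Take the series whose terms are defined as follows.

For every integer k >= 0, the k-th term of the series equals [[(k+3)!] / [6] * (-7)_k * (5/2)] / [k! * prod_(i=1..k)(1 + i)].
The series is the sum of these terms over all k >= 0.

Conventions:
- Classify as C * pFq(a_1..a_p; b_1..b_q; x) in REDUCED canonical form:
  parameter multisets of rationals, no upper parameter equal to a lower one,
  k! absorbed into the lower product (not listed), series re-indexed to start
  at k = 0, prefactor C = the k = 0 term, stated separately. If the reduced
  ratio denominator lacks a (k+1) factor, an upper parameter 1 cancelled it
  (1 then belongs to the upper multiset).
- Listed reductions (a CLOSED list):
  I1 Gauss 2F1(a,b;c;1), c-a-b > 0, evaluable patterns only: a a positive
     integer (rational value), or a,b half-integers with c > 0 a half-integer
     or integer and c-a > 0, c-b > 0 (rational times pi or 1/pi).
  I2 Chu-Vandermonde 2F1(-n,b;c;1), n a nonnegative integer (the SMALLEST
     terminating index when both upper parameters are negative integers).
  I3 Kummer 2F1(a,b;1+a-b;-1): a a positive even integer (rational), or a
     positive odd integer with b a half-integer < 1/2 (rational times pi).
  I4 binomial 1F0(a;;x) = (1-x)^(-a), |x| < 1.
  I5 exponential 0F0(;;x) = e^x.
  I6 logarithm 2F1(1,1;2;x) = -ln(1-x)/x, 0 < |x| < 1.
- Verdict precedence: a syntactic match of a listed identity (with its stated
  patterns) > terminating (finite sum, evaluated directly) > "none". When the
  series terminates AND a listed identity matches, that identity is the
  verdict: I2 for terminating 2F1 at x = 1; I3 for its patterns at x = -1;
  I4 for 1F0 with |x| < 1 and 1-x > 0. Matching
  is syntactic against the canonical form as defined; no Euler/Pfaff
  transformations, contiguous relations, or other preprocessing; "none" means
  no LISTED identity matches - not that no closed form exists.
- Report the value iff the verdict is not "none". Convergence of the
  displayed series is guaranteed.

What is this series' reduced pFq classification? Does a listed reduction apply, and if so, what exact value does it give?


The series (x = 1) is 2F1: upper {-7, 4}, lower {2}, prefactor 5/2. Verdict at x = 1: Vandermonde's identity (I2) matches (terminating 2F1 at x = 1 with n = 7, b = 4, c = 2). Sum: 0.

The tell: t_0 = 5/2 here, and the lower running product (C = 5/2) is a rising factorial.
Step ratio: r(k) = 1 * (k-7) (k+4) / [(k+2) (k+1)] - rational; roots negated = parameters, x = 1, C = 5/2.


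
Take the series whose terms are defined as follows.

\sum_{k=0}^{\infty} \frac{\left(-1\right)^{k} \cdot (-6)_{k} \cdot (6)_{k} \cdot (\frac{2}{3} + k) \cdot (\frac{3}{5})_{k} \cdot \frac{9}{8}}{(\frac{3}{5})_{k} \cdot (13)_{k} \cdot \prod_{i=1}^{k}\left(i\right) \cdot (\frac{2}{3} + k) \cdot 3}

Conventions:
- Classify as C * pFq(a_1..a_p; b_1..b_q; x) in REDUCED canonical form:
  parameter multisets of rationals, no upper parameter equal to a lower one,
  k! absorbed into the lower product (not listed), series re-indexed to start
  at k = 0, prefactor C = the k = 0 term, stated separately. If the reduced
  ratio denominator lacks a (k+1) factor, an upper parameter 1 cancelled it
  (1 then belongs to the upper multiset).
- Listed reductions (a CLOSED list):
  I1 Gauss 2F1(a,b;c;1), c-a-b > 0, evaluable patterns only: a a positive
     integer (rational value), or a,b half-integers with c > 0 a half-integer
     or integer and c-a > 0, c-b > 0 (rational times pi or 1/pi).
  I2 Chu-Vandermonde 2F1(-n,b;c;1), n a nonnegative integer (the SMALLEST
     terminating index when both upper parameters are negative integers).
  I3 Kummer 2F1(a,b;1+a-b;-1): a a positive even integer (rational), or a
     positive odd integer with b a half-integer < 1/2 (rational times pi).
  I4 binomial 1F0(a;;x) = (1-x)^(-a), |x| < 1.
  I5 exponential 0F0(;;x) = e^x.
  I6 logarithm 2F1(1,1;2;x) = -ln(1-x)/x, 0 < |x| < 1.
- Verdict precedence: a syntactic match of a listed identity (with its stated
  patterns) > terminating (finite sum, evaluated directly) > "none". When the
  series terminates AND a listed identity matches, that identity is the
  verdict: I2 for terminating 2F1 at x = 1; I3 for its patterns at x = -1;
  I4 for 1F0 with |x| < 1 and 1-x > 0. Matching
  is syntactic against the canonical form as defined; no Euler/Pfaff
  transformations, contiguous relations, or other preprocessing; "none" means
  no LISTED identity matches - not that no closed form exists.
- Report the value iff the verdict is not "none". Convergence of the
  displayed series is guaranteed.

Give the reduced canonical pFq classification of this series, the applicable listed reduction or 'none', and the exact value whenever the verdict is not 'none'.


Key observation: with t_0 = \frac{3}{8}, the parameter 3/5 appears in both the upper and lower lists and cancels (alongside the other common factor).
Adjacent-term ratio: r(k) = -1 * (k-6) (k+6) / [(k+13) (k+1)] - poly over poly, x = -1 from leading terms; C = \frac{3}{8} at k = 0.

Canonical form: C = \frac{3}{8} times 2F1 with upper {-6, 6}, lower {13}, x = -1. Verdict at x = -1: the Kummer evaluation I3 matches (x = -1; c = 13 equals 1+a-b for upper {-6, 6}: listed pattern). Value: \frac{33}{8}.


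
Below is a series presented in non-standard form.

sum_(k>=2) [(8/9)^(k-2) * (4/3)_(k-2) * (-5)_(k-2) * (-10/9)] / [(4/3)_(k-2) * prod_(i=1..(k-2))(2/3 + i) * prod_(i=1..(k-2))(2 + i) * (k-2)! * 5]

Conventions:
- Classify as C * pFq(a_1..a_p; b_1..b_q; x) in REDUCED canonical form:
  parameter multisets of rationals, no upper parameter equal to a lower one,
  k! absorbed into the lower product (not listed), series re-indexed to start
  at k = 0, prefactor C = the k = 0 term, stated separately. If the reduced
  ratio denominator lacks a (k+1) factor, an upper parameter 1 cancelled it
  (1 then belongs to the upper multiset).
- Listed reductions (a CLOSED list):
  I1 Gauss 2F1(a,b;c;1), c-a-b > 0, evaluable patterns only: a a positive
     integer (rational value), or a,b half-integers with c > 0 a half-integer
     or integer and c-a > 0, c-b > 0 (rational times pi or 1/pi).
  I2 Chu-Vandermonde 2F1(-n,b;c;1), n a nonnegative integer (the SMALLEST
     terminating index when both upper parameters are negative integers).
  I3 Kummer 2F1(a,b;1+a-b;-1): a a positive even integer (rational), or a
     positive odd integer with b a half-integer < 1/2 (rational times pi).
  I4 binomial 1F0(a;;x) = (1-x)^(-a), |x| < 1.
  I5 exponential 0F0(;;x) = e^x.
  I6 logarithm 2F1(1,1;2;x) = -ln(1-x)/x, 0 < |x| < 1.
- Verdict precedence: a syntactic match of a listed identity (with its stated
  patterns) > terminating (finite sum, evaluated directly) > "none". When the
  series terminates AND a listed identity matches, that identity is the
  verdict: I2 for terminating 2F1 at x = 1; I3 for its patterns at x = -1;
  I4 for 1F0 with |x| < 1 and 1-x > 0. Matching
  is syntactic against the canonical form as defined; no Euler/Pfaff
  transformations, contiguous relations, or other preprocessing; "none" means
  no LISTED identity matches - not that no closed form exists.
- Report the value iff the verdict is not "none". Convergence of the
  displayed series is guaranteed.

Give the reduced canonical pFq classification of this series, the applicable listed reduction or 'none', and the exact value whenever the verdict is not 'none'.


Key observation: t_0 being -2/9, the lower running product (C = -2/9, x = 8/9) is a rising factorial.
Adjacent-term ratio: r(k) = (8/9) * (k-5) / [(k+5/3) (k+3) (k+1)] - poly over poly, x = (8/9) from leading terms; C = -2/9 at k = 0.

The series (x = 8/9) is 1F2: upper {-5}, lower {5/3, 3}, prefactor -2/9. Verdict: terminating - the sum ends at index 5 because -5 is a negative integer; exact evaluation follows. Sum: -252687658/4508883225.


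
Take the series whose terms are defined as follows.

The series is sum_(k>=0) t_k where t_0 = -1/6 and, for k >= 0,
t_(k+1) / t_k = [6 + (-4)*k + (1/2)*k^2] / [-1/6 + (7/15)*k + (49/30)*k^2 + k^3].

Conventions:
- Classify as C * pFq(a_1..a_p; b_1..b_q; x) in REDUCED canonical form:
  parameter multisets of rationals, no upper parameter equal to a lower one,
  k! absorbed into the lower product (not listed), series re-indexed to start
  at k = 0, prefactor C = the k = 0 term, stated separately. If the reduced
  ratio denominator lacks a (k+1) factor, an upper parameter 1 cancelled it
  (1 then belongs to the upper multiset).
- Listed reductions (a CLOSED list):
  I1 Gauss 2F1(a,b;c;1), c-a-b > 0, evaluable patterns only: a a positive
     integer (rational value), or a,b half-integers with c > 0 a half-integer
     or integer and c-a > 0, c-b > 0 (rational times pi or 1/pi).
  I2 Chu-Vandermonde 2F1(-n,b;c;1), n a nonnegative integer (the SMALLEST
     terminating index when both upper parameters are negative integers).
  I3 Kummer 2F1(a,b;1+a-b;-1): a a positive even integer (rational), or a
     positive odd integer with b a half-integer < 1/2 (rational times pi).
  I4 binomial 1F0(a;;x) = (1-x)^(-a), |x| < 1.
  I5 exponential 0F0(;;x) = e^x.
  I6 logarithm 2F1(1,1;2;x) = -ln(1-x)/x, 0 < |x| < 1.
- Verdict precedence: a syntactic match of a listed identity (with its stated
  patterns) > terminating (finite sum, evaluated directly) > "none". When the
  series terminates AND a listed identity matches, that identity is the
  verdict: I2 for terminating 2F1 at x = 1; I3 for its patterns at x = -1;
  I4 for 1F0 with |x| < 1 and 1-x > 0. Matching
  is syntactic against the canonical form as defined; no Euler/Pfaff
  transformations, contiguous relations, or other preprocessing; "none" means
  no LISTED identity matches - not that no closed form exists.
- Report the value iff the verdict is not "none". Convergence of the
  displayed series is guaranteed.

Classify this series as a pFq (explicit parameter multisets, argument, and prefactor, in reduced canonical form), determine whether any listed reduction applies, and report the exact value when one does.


Canonical form: C = -1/6 times 2F2 with upper {-6, -2}, lower {-1/5, 5/6}, x = 1/2. Verdict: terminating - the sum ends at index 2 because -2 is a negative integer; exact evaluation follows. Value: 1445/132.

First insight: with t_0 = -1/6, factor the ratio over Q (C = -1/6): negated roots = parameters.
Consecutive-term ratio: r(k) = (1/2) * (k-6) (k-2) / [(k-1/5) (k+5/6) (k+1)] - rational in k. x = (1/2); t_0 = -1/6; negate the roots.
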